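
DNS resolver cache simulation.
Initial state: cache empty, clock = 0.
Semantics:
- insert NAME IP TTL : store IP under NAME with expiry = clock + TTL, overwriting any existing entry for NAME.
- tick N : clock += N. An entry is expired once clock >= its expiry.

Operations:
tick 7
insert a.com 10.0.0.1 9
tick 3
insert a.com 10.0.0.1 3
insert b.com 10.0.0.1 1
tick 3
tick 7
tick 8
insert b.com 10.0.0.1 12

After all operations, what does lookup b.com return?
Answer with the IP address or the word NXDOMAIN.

Op 1: tick 7 -> clock=7.
Op 2: insert a.com -> 10.0.0.1 (expiry=7+9=16). clock=7
Op 3: tick 3 -> clock=10.
Op 4: insert a.com -> 10.0.0.1 (expiry=10+3=13). clock=10
Op 5: insert b.com -> 10.0.0.1 (expiry=10+1=11). clock=10
Op 6: tick 3 -> clock=13. purged={a.com,b.com}
Op 7: tick 7 -> clock=20.
Op 8: tick 8 -> clock=28.
Op 9: insert b.com -> 10.0.0.1 (expiry=28+12=40). clock=28
lookup b.com: present, ip=10.0.0.1 expiry=40 > clock=28

Answer: 10.0.0.1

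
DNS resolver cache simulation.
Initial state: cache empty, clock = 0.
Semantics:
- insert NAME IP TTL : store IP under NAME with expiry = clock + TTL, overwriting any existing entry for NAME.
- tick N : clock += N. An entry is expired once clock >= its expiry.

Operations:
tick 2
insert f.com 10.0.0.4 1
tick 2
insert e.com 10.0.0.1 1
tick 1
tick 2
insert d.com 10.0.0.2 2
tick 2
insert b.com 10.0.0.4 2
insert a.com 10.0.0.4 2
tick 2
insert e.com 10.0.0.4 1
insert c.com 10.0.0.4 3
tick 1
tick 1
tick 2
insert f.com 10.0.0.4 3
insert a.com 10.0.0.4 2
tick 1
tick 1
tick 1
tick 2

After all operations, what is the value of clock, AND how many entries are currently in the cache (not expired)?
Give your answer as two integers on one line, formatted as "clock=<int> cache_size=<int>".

Answer: clock=20 cache_size=0

Derivation:
Op 1: tick 2 -> clock=2.
Op 2: insert f.com -> 10.0.0.4 (expiry=2+1=3). clock=2
Op 3: tick 2 -> clock=4. purged={f.com}
Op 4: insert e.com -> 10.0.0.1 (expiry=4+1=5). clock=4
Op 5: tick 1 -> clock=5. purged={e.com}
Op 6: tick 2 -> clock=7.
Op 7: insert d.com -> 10.0.0.2 (expiry=7+2=9). clock=7
Op 8: tick 2 -> clock=9. purged={d.com}
Op 9: insert b.com -> 10.0.0.4 (expiry=9+2=11). clock=9
Op 10: insert a.com -> 10.0.0.4 (expiry=9+2=11). clock=9
Op 11: tick 2 -> clock=11. purged={a.com,b.com}
Op 12: insert e.com -> 10.0.0.4 (expiry=11+1=12). clock=11
Op 13: insert c.com -> 10.0.0.4 (expiry=11+3=14). clock=11
Op 14: tick 1 -> clock=12. purged={e.com}
Op 15: tick 1 -> clock=13.
Op 16: tick 2 -> clock=15. purged={c.com}
Op 17: insert f.com -> 10.0.0.4 (expiry=15+3=18). clock=15
Op 18: insert a.com -> 10.0.0.4 (expiry=15+2=17). clock=15
Op 19: tick 1 -> clock=16.
Op 20: tick 1 -> clock=17. purged={a.com}
Op 21: tick 1 -> clock=18. purged={f.com}
Op 22: tick 2 -> clock=20.
Final clock = 20
Final cache (unexpired): {} -> size=0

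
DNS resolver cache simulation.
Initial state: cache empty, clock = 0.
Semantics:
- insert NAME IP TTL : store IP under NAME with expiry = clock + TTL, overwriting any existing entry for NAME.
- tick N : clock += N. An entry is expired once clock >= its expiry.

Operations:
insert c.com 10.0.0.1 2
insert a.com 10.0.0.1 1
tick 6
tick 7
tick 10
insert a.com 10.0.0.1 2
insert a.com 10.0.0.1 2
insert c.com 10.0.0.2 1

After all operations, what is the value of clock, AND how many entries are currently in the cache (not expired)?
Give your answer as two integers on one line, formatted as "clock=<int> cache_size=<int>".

Answer: clock=23 cache_size=2

Derivation:
Op 1: insert c.com -> 10.0.0.1 (expiry=0+2=2). clock=0
Op 2: insert a.com -> 10.0.0.1 (expiry=0+1=1). clock=0
Op 3: tick 6 -> clock=6. purged={a.com,c.com}
Op 4: tick 7 -> clock=13.
Op 5: tick 10 -> clock=23.
Op 6: insert a.com -> 10.0.0.1 (expiry=23+2=25). clock=23
Op 7: insert a.com -> 10.0.0.1 (expiry=23+2=25). clock=23
Op 8: insert c.com -> 10.0.0.2 (expiry=23+1=24). clock=23
Final clock = 23
Final cache (unexpired): {a.com,c.com} -> size=2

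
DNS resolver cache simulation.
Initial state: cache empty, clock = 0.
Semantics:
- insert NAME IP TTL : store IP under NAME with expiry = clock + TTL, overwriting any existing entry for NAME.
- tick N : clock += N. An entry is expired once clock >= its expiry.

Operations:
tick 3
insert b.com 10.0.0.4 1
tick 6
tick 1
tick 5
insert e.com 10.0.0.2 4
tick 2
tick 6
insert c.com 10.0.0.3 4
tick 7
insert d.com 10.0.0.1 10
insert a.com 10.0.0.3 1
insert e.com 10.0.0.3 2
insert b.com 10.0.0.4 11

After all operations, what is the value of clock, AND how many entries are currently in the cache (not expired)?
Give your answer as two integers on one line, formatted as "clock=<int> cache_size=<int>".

Answer: clock=30 cache_size=4

Derivation:
Op 1: tick 3 -> clock=3.
Op 2: insert b.com -> 10.0.0.4 (expiry=3+1=4). clock=3
Op 3: tick 6 -> clock=9. purged={b.com}
Op 4: tick 1 -> clock=10.
Op 5: tick 5 -> clock=15.
Op 6: insert e.com -> 10.0.0.2 (expiry=15+4=19). clock=15
Op 7: tick 2 -> clock=17.
Op 8: tick 6 -> clock=23. purged={e.com}
Op 9: insert c.com -> 10.0.0.3 (expiry=23+4=27). clock=23
Op 10: tick 7 -> clock=30. purged={c.com}
Op 11: insert d.com -> 10.0.0.1 (expiry=30+10=40). clock=30
Op 12: insert a.com -> 10.0.0.3 (expiry=30+1=31). clock=30
Op 13: insert e.com -> 10.0.0.3 (expiry=30+2=32). clock=30
Op 14: insert b.com -> 10.0.0.4 (expiry=30+11=41). clock=30
Final clock = 30
Final cache (unexpired): {a.com,b.com,d.com,e.com} -> size=4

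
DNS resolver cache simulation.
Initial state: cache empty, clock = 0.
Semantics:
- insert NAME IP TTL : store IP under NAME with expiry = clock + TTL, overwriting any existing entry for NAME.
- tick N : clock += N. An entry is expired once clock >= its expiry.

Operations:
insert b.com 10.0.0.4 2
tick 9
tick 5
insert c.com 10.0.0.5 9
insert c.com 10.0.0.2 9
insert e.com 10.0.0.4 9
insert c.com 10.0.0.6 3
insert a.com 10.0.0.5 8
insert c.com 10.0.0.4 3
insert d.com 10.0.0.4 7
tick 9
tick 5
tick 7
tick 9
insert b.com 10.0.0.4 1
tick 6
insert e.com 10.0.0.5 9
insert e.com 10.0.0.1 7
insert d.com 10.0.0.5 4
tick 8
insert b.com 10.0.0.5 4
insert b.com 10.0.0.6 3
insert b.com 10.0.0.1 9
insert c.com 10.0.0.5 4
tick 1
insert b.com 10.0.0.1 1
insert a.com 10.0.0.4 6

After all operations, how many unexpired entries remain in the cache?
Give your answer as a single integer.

Answer: 3

Derivation:
Op 1: insert b.com -> 10.0.0.4 (expiry=0+2=2). clock=0
Op 2: tick 9 -> clock=9. purged={b.com}
Op 3: tick 5 -> clock=14.
Op 4: insert c.com -> 10.0.0.5 (expiry=14+9=23). clock=14
Op 5: insert c.com -> 10.0.0.2 (expiry=14+9=23). clock=14
Op 6: insert e.com -> 10.0.0.4 (expiry=14+9=23). clock=14
Op 7: insert c.com -> 10.0.0.6 (expiry=14+3=17). clock=14
Op 8: insert a.com -> 10.0.0.5 (expiry=14+8=22). clock=14
Op 9: insert c.com -> 10.0.0.4 (expiry=14+3=17). clock=14
Op 10: insert d.com -> 10.0.0.4 (expiry=14+7=21). clock=14
Op 11: tick 9 -> clock=23. purged={a.com,c.com,d.com,e.com}
Op 12: tick 5 -> clock=28.
Op 13: tick 7 -> clock=35.
Op 14: tick 9 -> clock=44.
Op 15: insert b.com -> 10.0.0.4 (expiry=44+1=45). clock=44
Op 16: tick 6 -> clock=50. purged={b.com}
Op 17: insert e.com -> 10.0.0.5 (expiry=50+9=59). clock=50
Op 18: insert e.com -> 10.0.0.1 (expiry=50+7=57). clock=50
Op 19: insert d.com -> 10.0.0.5 (expiry=50+4=54). clock=50
Op 20: tick 8 -> clock=58. purged={d.com,e.com}
Op 21: insert b.com -> 10.0.0.5 (expiry=58+4=62). clock=58
Op 22: insert b.com -> 10.0.0.6 (expiry=58+3=61). clock=58
Op 23: insert b.com -> 10.0.0.1 (expiry=58+9=67). clock=58
Op 24: insert c.com -> 10.0.0.5 (expiry=58+4=62). clock=58
Op 25: tick 1 -> clock=59.
Op 26: insert b.com -> 10.0.0.1 (expiry=59+1=60). clock=59
Op 27: insert a.com -> 10.0.0.4 (expiry=59+6=65). clock=59
Final cache (unexpired): {a.com,b.com,c.com} -> size=3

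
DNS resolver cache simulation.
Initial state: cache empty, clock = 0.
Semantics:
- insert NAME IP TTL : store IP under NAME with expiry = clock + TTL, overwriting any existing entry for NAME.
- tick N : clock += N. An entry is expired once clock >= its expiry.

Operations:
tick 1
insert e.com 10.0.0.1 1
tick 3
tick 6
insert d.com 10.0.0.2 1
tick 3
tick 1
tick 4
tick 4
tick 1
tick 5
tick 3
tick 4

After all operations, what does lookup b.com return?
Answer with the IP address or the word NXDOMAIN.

Op 1: tick 1 -> clock=1.
Op 2: insert e.com -> 10.0.0.1 (expiry=1+1=2). clock=1
Op 3: tick 3 -> clock=4. purged={e.com}
Op 4: tick 6 -> clock=10.
Op 5: insert d.com -> 10.0.0.2 (expiry=10+1=11). clock=10
Op 6: tick 3 -> clock=13. purged={d.com}
Op 7: tick 1 -> clock=14.
Op 8: tick 4 -> clock=18.
Op 9: tick 4 -> clock=22.
Op 10: tick 1 -> clock=23.
Op 11: tick 5 -> clock=28.
Op 12: tick 3 -> clock=31.
Op 13: tick 4 -> clock=35.
lookup b.com: not in cache (expired or never inserted)

Answer: NXDOMAIN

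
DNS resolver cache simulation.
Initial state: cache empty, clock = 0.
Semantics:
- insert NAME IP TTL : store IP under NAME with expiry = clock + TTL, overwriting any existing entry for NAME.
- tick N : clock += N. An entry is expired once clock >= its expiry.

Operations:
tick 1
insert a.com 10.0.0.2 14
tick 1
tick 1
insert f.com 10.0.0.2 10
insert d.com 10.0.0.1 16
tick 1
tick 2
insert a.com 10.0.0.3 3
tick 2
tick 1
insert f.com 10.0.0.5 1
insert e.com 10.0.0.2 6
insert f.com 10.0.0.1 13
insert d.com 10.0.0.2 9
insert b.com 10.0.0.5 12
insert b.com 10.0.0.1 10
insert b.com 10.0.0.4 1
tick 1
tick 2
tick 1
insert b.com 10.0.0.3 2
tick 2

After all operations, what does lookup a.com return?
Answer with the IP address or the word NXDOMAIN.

Answer: NXDOMAIN

Derivation:
Op 1: tick 1 -> clock=1.
Op 2: insert a.com -> 10.0.0.2 (expiry=1+14=15). clock=1
Op 3: tick 1 -> clock=2.
Op 4: tick 1 -> clock=3.
Op 5: insert f.com -> 10.0.0.2 (expiry=3+10=13). clock=3
Op 6: insert d.com -> 10.0.0.1 (expiry=3+16=19). clock=3
Op 7: tick 1 -> clock=4.
Op 8: tick 2 -> clock=6.
Op 9: insert a.com -> 10.0.0.3 (expiry=6+3=9). clock=6
Op 10: tick 2 -> clock=8.
Op 11: tick 1 -> clock=9. purged={a.com}
Op 12: insert f.com -> 10.0.0.5 (expiry=9+1=10). clock=9
Op 13: insert e.com -> 10.0.0.2 (expiry=9+6=15). clock=9
Op 14: insert f.com -> 10.0.0.1 (expiry=9+13=22). clock=9
Op 15: insert d.com -> 10.0.0.2 (expiry=9+9=18). clock=9
Op 16: insert b.com -> 10.0.0.5 (expiry=9+12=21). clock=9
Op 17: insert b.com -> 10.0.0.1 (expiry=9+10=19). clock=9
Op 18: insert b.com -> 10.0.0.4 (expiry=9+1=10). clock=9
Op 19: tick 1 -> clock=10. purged={b.com}
Op 20: tick 2 -> clock=12.
Op 21: tick 1 -> clock=13.
Op 22: insert b.com -> 10.0.0.3 (expiry=13+2=15). clock=13
Op 23: tick 2 -> clock=15. purged={b.com,e.com}
lookup a.com: not in cache (expired or never inserted)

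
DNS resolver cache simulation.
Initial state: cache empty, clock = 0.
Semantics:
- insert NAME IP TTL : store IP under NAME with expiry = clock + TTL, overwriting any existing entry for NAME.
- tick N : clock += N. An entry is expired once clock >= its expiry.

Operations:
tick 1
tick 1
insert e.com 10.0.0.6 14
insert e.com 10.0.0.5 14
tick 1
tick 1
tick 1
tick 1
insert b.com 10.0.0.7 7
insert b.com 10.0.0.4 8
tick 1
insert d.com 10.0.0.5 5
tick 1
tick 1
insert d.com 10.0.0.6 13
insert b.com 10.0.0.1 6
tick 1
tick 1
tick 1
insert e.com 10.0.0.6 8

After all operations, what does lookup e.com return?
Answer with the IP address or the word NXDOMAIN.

Answer: 10.0.0.6

Derivation:
Op 1: tick 1 -> clock=1.
Op 2: tick 1 -> clock=2.
Op 3: insert e.com -> 10.0.0.6 (expiry=2+14=16). clock=2
Op 4: insert e.com -> 10.0.0.5 (expiry=2+14=16). clock=2
Op 5: tick 1 -> clock=3.
Op 6: tick 1 -> clock=4.
Op 7: tick 1 -> clock=5.
Op 8: tick 1 -> clock=6.
Op 9: insert b.com -> 10.0.0.7 (expiry=6+7=13). clock=6
Op 10: insert b.com -> 10.0.0.4 (expiry=6+8=14). clock=6
Op 11: tick 1 -> clock=7.
Op 12: insert d.com -> 10.0.0.5 (expiry=7+5=12). clock=7
Op 13: tick 1 -> clock=8.
Op 14: tick 1 -> clock=9.
Op 15: insert d.com -> 10.0.0.6 (expiry=9+13=22). clock=9
Op 16: insert b.com -> 10.0.0.1 (expiry=9+6=15). clock=9
Op 17: tick 1 -> clock=10.
Op 18: tick 1 -> clock=11.
Op 19: tick 1 -> clock=12.
Op 20: insert e.com -> 10.0.0.6 (expiry=12+8=20). clock=12
lookup e.com: present, ip=10.0.0.6 expiry=20 > clock=12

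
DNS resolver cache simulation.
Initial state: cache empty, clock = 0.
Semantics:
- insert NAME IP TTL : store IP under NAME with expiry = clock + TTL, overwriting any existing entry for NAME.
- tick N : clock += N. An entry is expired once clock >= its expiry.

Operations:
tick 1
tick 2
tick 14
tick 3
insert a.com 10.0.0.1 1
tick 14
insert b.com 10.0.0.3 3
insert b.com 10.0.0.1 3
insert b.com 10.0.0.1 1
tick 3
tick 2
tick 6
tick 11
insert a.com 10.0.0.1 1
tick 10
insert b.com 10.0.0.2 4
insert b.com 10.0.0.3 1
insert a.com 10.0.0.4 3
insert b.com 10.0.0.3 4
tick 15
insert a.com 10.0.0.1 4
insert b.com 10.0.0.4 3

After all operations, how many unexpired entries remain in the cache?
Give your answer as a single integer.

Op 1: tick 1 -> clock=1.
Op 2: tick 2 -> clock=3.
Op 3: tick 14 -> clock=17.
Op 4: tick 3 -> clock=20.
Op 5: insert a.com -> 10.0.0.1 (expiry=20+1=21). clock=20
Op 6: tick 14 -> clock=34. purged={a.com}
Op 7: insert b.com -> 10.0.0.3 (expiry=34+3=37). clock=34
Op 8: insert b.com -> 10.0.0.1 (expiry=34+3=37). clock=34
Op 9: insert b.com -> 10.0.0.1 (expiry=34+1=35). clock=34
Op 10: tick 3 -> clock=37. purged={b.com}
Op 11: tick 2 -> clock=39.
Op 12: tick 6 -> clock=45.
Op 13: tick 11 -> clock=56.
Op 14: insert a.com -> 10.0.0.1 (expiry=56+1=57). clock=56
Op 15: tick 10 -> clock=66. purged={a.com}
Op 16: insert b.com -> 10.0.0.2 (expiry=66+4=70). clock=66
Op 17: insert b.com -> 10.0.0.3 (expiry=66+1=67). clock=66
Op 18: insert a.com -> 10.0.0.4 (expiry=66+3=69). clock=66
Op 19: insert b.com -> 10.0.0.3 (expiry=66+4=70). clock=66
Op 20: tick 15 -> clock=81. purged={a.com,b.com}
Op 21: insert a.com -> 10.0.0.1 (expiry=81+4=85). clock=81
Op 22: insert b.com -> 10.0.0.4 (expiry=81+3=84). clock=81
Final cache (unexpired): {a.com,b.com} -> size=2

Answer: 2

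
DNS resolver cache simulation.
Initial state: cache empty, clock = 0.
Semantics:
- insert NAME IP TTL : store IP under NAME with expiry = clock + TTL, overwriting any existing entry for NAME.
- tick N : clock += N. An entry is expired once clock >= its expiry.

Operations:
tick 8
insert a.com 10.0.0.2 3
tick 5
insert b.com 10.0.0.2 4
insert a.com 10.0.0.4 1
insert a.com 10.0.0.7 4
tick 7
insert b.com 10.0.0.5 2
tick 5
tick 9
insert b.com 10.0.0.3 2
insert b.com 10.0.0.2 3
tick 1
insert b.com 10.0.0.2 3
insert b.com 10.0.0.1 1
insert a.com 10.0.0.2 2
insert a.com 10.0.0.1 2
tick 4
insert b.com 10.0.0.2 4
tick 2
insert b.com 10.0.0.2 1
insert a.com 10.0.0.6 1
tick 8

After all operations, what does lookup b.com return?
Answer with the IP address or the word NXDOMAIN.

Op 1: tick 8 -> clock=8.
Op 2: insert a.com -> 10.0.0.2 (expiry=8+3=11). clock=8
Op 3: tick 5 -> clock=13. purged={a.com}
Op 4: insert b.com -> 10.0.0.2 (expiry=13+4=17). clock=13
Op 5: insert a.com -> 10.0.0.4 (expiry=13+1=14). clock=13
Op 6: insert a.com -> 10.0.0.7 (expiry=13+4=17). clock=13
Op 7: tick 7 -> clock=20. purged={a.com,b.com}
Op 8: insert b.com -> 10.0.0.5 (expiry=20+2=22). clock=20
Op 9: tick 5 -> clock=25. purged={b.com}
Op 10: tick 9 -> clock=34.
Op 11: insert b.com -> 10.0.0.3 (expiry=34+2=36). clock=34
Op 12: insert b.com -> 10.0.0.2 (expiry=34+3=37). clock=34
Op 13: tick 1 -> clock=35.
Op 14: insert b.com -> 10.0.0.2 (expiry=35+3=38). clock=35
Op 15: insert b.com -> 10.0.0.1 (expiry=35+1=36). clock=35
Op 16: insert a.com -> 10.0.0.2 (expiry=35+2=37). clock=35
Op 17: insert a.com -> 10.0.0.1 (expiry=35+2=37). clock=35
Op 18: tick 4 -> clock=39. purged={a.com,b.com}
Op 19: insert b.com -> 10.0.0.2 (expiry=39+4=43). clock=39
Op 20: tick 2 -> clock=41.
Op 21: insert b.com -> 10.0.0.2 (expiry=41+1=42). clock=41
Op 22: insert a.com -> 10.0.0.6 (expiry=41+1=42). clock=41
Op 23: tick 8 -> clock=49. purged={a.com,b.com}
lookup b.com: not in cache (expired or never inserted)

Answer: NXDOMAIN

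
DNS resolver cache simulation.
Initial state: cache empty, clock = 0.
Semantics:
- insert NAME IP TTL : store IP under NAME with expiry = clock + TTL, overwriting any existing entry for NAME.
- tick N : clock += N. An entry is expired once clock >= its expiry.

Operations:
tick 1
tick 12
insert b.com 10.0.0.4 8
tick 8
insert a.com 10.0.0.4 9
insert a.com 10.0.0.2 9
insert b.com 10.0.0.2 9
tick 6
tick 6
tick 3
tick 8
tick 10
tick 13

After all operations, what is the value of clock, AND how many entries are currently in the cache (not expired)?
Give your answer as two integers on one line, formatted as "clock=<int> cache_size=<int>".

Op 1: tick 1 -> clock=1.
Op 2: tick 12 -> clock=13.
Op 3: insert b.com -> 10.0.0.4 (expiry=13+8=21). clock=13
Op 4: tick 8 -> clock=21. purged={b.com}
Op 5: insert a.com -> 10.0.0.4 (expiry=21+9=30). clock=21
Op 6: insert a.com -> 10.0.0.2 (expiry=21+9=30). clock=21
Op 7: insert b.com -> 10.0.0.2 (expiry=21+9=30). clock=21
Op 8: tick 6 -> clock=27.
Op 9: tick 6 -> clock=33. purged={a.com,b.com}
Op 10: tick 3 -> clock=36.
Op 11: tick 8 -> clock=44.
Op 12: tick 10 -> clock=54.
Op 13: tick 13 -> clock=67.
Final clock = 67
Final cache (unexpired): {} -> size=0

Answer: clock=67 cache_size=0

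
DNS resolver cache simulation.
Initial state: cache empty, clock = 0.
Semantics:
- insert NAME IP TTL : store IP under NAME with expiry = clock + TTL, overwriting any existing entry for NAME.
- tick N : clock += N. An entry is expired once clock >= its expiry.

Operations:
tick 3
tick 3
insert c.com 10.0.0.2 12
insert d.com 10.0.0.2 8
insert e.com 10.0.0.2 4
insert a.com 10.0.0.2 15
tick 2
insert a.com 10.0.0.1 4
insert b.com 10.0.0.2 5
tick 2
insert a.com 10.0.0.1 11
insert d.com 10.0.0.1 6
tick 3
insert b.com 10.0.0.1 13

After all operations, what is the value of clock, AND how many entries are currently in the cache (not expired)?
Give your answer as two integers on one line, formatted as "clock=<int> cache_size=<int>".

Op 1: tick 3 -> clock=3.
Op 2: tick 3 -> clock=6.
Op 3: insert c.com -> 10.0.0.2 (expiry=6+12=18). clock=6
Op 4: insert d.com -> 10.0.0.2 (expiry=6+8=14). clock=6
Op 5: insert e.com -> 10.0.0.2 (expiry=6+4=10). clock=6
Op 6: insert a.com -> 10.0.0.2 (expiry=6+15=21). clock=6
Op 7: tick 2 -> clock=8.
Op 8: insert a.com -> 10.0.0.1 (expiry=8+4=12). clock=8
Op 9: insert b.com -> 10.0.0.2 (expiry=8+5=13). clock=8
Op 10: tick 2 -> clock=10. purged={e.com}
Op 11: insert a.com -> 10.0.0.1 (expiry=10+11=21). clock=10
Op 12: insert d.com -> 10.0.0.1 (expiry=10+6=16). clock=10
Op 13: tick 3 -> clock=13. purged={b.com}
Op 14: insert b.com -> 10.0.0.1 (expiry=13+13=26). clock=13
Final clock = 13
Final cache (unexpired): {a.com,b.com,c.com,d.com} -> size=4

Answer: clock=13 cache_size=4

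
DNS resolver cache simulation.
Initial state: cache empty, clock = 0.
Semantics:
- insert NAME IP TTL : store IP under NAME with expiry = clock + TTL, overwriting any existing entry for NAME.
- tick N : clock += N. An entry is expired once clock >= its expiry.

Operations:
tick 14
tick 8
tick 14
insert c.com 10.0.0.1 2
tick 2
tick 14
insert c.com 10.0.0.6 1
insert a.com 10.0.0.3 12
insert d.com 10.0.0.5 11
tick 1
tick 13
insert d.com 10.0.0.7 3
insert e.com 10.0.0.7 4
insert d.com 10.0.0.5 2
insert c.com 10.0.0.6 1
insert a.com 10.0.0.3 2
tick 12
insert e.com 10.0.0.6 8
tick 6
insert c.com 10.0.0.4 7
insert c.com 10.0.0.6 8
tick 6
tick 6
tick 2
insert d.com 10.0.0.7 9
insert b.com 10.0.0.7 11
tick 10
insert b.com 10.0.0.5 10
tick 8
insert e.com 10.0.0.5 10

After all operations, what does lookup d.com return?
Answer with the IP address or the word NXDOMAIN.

Op 1: tick 14 -> clock=14.
Op 2: tick 8 -> clock=22.
Op 3: tick 14 -> clock=36.
Op 4: insert c.com -> 10.0.0.1 (expiry=36+2=38). clock=36
Op 5: tick 2 -> clock=38. purged={c.com}
Op 6: tick 14 -> clock=52.
Op 7: insert c.com -> 10.0.0.6 (expiry=52+1=53). clock=52
Op 8: insert a.com -> 10.0.0.3 (expiry=52+12=64). clock=52
Op 9: insert d.com -> 10.0.0.5 (expiry=52+11=63). clock=52
Op 10: tick 1 -> clock=53. purged={c.com}
Op 11: tick 13 -> clock=66. purged={a.com,d.com}
Op 12: insert d.com -> 10.0.0.7 (expiry=66+3=69). clock=66
Op 13: insert e.com -> 10.0.0.7 (expiry=66+4=70). clock=66
Op 14: insert d.com -> 10.0.0.5 (expiry=66+2=68). clock=66
Op 15: insert c.com -> 10.0.0.6 (expiry=66+1=67). clock=66
Op 16: insert a.com -> 10.0.0.3 (expiry=66+2=68). clock=66
Op 17: tick 12 -> clock=78. purged={a.com,c.com,d.com,e.com}
Op 18: insert e.com -> 10.0.0.6 (expiry=78+8=86). clock=78
Op 19: tick 6 -> clock=84.
Op 20: insert c.com -> 10.0.0.4 (expiry=84+7=91). clock=84
Op 21: insert c.com -> 10.0.0.6 (expiry=84+8=92). clock=84
Op 22: tick 6 -> clock=90. purged={e.com}
Op 23: tick 6 -> clock=96. purged={c.com}
Op 24: tick 2 -> clock=98.
Op 25: insert d.com -> 10.0.0.7 (expiry=98+9=107). clock=98
Op 26: insert b.com -> 10.0.0.7 (expiry=98+11=109). clock=98
Op 27: tick 10 -> clock=108. purged={d.com}
Op 28: insert b.com -> 10.0.0.5 (expiry=108+10=118). clock=108
Op 29: tick 8 -> clock=116.
Op 30: insert e.com -> 10.0.0.5 (expiry=116+10=126). clock=116
lookup d.com: not in cache (expired or never inserted)

Answer: NXDOMAIN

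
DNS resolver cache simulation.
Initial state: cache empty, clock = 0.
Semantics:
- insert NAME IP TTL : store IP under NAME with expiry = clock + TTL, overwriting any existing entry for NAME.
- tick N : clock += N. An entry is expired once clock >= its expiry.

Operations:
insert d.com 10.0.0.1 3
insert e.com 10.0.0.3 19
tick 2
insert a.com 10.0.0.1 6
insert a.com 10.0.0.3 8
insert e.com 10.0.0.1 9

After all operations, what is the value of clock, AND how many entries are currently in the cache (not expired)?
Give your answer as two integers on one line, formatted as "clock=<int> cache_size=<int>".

Op 1: insert d.com -> 10.0.0.1 (expiry=0+3=3). clock=0
Op 2: insert e.com -> 10.0.0.3 (expiry=0+19=19). clock=0
Op 3: tick 2 -> clock=2.
Op 4: insert a.com -> 10.0.0.1 (expiry=2+6=8). clock=2
Op 5: insert a.com -> 10.0.0.3 (expiry=2+8=10). clock=2
Op 6: insert e.com -> 10.0.0.1 (expiry=2+9=11). clock=2
Final clock = 2
Final cache (unexpired): {a.com,d.com,e.com} -> size=3

Answer: clock=2 cache_size=3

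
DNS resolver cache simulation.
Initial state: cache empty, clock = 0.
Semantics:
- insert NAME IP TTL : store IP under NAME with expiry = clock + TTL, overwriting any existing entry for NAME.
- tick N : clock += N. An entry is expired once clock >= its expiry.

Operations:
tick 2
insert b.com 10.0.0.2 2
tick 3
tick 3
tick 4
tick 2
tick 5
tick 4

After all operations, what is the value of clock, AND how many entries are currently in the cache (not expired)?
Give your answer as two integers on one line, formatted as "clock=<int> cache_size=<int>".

Op 1: tick 2 -> clock=2.
Op 2: insert b.com -> 10.0.0.2 (expiry=2+2=4). clock=2
Op 3: tick 3 -> clock=5. purged={b.com}
Op 4: tick 3 -> clock=8.
Op 5: tick 4 -> clock=12.
Op 6: tick 2 -> clock=14.
Op 7: tick 5 -> clock=19.
Op 8: tick 4 -> clock=23.
Final clock = 23
Final cache (unexpired): {} -> size=0

Answer: clock=23 cache_size=0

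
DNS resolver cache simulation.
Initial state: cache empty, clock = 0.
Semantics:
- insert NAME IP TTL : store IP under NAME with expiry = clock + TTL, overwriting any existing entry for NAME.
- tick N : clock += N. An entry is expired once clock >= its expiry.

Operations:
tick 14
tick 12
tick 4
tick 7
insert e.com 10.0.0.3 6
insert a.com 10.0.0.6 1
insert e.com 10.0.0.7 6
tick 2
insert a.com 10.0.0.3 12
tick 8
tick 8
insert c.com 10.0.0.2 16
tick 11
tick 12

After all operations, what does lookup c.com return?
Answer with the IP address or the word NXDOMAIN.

Answer: NXDOMAIN

Derivation:
Op 1: tick 14 -> clock=14.
Op 2: tick 12 -> clock=26.
Op 3: tick 4 -> clock=30.
Op 4: tick 7 -> clock=37.
Op 5: insert e.com -> 10.0.0.3 (expiry=37+6=43). clock=37
Op 6: insert a.com -> 10.0.0.6 (expiry=37+1=38). clock=37
Op 7: insert e.com -> 10.0.0.7 (expiry=37+6=43). clock=37
Op 8: tick 2 -> clock=39. purged={a.com}
Op 9: insert a.com -> 10.0.0.3 (expiry=39+12=51). clock=39
Op 10: tick 8 -> clock=47. purged={e.com}
Op 11: tick 8 -> clock=55. purged={a.com}
Op 12: insert c.com -> 10.0.0.2 (expiry=55+16=71). clock=55
Op 13: tick 11 -> clock=66.
Op 14: tick 12 -> clock=78. purged={c.com}
lookup c.com: not in cache (expired or never inserted)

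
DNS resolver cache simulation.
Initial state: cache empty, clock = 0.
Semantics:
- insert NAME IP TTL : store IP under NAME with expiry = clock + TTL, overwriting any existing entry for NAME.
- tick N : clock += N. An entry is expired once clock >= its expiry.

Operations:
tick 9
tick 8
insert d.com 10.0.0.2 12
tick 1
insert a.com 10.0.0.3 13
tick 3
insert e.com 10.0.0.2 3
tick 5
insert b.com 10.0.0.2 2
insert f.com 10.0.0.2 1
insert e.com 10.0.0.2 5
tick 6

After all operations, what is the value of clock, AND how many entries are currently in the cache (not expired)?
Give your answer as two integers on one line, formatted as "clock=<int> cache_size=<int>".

Op 1: tick 9 -> clock=9.
Op 2: tick 8 -> clock=17.
Op 3: insert d.com -> 10.0.0.2 (expiry=17+12=29). clock=17
Op 4: tick 1 -> clock=18.
Op 5: insert a.com -> 10.0.0.3 (expiry=18+13=31). clock=18
Op 6: tick 3 -> clock=21.
Op 7: insert e.com -> 10.0.0.2 (expiry=21+3=24). clock=21
Op 8: tick 5 -> clock=26. purged={e.com}
Op 9: insert b.com -> 10.0.0.2 (expiry=26+2=28). clock=26
Op 10: insert f.com -> 10.0.0.2 (expiry=26+1=27). clock=26
Op 11: insert e.com -> 10.0.0.2 (expiry=26+5=31). clock=26
Op 12: tick 6 -> clock=32. purged={a.com,b.com,d.com,e.com,f.com}
Final clock = 32
Final cache (unexpired): {} -> size=0

Answer: clock=32 cache_size=0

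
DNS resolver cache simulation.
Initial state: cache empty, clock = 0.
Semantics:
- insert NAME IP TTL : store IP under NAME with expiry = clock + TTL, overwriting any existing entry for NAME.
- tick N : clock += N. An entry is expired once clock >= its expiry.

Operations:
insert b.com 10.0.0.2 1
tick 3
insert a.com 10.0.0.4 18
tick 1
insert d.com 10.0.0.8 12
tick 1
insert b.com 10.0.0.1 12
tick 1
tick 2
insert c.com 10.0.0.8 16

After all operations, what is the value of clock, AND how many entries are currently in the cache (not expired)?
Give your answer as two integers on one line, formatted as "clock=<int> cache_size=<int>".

Op 1: insert b.com -> 10.0.0.2 (expiry=0+1=1). clock=0
Op 2: tick 3 -> clock=3. purged={b.com}
Op 3: insert a.com -> 10.0.0.4 (expiry=3+18=21). clock=3
Op 4: tick 1 -> clock=4.
Op 5: insert d.com -> 10.0.0.8 (expiry=4+12=16). clock=4
Op 6: tick 1 -> clock=5.
Op 7: insert b.com -> 10.0.0.1 (expiry=5+12=17). clock=5
Op 8: tick 1 -> clock=6.
Op 9: tick 2 -> clock=8.
Op 10: insert c.com -> 10.0.0.8 (expiry=8+16=24). clock=8
Final clock = 8
Final cache (unexpired): {a.com,b.com,c.com,d.com} -> size=4

Answer: clock=8 cache_size=4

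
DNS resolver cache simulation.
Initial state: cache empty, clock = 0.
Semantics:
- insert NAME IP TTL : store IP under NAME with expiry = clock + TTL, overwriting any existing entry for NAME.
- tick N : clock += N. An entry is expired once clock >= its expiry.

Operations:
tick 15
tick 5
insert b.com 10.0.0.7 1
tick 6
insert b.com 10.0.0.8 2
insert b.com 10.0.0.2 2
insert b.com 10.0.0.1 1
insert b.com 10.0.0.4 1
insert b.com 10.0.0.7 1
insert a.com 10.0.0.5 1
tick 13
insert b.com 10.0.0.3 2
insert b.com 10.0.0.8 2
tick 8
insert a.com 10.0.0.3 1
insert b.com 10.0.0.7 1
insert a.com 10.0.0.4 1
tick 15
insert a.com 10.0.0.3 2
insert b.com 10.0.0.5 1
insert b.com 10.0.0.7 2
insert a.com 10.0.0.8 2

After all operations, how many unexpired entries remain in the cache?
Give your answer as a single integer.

Op 1: tick 15 -> clock=15.
Op 2: tick 5 -> clock=20.
Op 3: insert b.com -> 10.0.0.7 (expiry=20+1=21). clock=20
Op 4: tick 6 -> clock=26. purged={b.com}
Op 5: insert b.com -> 10.0.0.8 (expiry=26+2=28). clock=26
Op 6: insert b.com -> 10.0.0.2 (expiry=26+2=28). clock=26
Op 7: insert b.com -> 10.0.0.1 (expiry=26+1=27). clock=26
Op 8: insert b.com -> 10.0.0.4 (expiry=26+1=27). clock=26
Op 9: insert b.com -> 10.0.0.7 (expiry=26+1=27). clock=26
Op 10: insert a.com -> 10.0.0.5 (expiry=26+1=27). clock=26
Op 11: tick 13 -> clock=39. purged={a.com,b.com}
Op 12: insert b.com -> 10.0.0.3 (expiry=39+2=41). clock=39
Op 13: insert b.com -> 10.0.0.8 (expiry=39+2=41). clock=39
Op 14: tick 8 -> clock=47. purged={b.com}
Op 15: insert a.com -> 10.0.0.3 (expiry=47+1=48). clock=47
Op 16: insert b.com -> 10.0.0.7 (expiry=47+1=48). clock=47
Op 17: insert a.com -> 10.0.0.4 (expiry=47+1=48). clock=47
Op 18: tick 15 -> clock=62. purged={a.com,b.com}
Op 19: insert a.com -> 10.0.0.3 (expiry=62+2=64). clock=62
Op 20: insert b.com -> 10.0.0.5 (expiry=62+1=63). clock=62
Op 21: insert b.com -> 10.0.0.7 (expiry=62+2=64). clock=62
Op 22: insert a.com -> 10.0.0.8 (expiry=62+2=64). clock=62
Final cache (unexpired): {a.com,b.com} -> size=2

Answer: 2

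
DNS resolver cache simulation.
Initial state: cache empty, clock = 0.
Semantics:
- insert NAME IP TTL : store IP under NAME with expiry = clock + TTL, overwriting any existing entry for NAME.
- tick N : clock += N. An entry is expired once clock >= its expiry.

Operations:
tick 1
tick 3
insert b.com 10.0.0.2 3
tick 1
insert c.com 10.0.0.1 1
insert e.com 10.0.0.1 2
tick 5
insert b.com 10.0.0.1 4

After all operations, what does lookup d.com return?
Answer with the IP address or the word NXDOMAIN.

Op 1: tick 1 -> clock=1.
Op 2: tick 3 -> clock=4.
Op 3: insert b.com -> 10.0.0.2 (expiry=4+3=7). clock=4
Op 4: tick 1 -> clock=5.
Op 5: insert c.com -> 10.0.0.1 (expiry=5+1=6). clock=5
Op 6: insert e.com -> 10.0.0.1 (expiry=5+2=7). clock=5
Op 7: tick 5 -> clock=10. purged={b.com,c.com,e.com}
Op 8: insert b.com -> 10.0.0.1 (expiry=10+4=14). clock=10
lookup d.com: not in cache (expired or never inserted)

Answer: NXDOMAIN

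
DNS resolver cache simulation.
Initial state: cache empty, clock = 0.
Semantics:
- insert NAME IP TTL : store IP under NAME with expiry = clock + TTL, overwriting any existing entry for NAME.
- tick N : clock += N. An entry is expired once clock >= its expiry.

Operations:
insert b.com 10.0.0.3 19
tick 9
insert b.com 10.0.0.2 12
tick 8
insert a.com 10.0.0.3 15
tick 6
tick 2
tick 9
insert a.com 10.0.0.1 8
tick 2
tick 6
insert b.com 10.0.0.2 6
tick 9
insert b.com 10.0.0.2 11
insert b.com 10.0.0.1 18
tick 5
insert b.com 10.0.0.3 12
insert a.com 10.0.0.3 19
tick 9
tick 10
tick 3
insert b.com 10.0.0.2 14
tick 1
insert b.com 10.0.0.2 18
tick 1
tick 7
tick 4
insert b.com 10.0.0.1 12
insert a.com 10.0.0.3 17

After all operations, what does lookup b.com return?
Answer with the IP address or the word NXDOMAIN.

Answer: 10.0.0.1

Derivation:
Op 1: insert b.com -> 10.0.0.3 (expiry=0+19=19). clock=0
Op 2: tick 9 -> clock=9.
Op 3: insert b.com -> 10.0.0.2 (expiry=9+12=21). clock=9
Op 4: tick 8 -> clock=17.
Op 5: insert a.com -> 10.0.0.3 (expiry=17+15=32). clock=17
Op 6: tick 6 -> clock=23. purged={b.com}
Op 7: tick 2 -> clock=25.
Op 8: tick 9 -> clock=34. purged={a.com}
Op 9: insert a.com -> 10.0.0.1 (expiry=34+8=42). clock=34
Op 10: tick 2 -> clock=36.
Op 11: tick 6 -> clock=42. purged={a.com}
Op 12: insert b.com -> 10.0.0.2 (expiry=42+6=48). clock=42
Op 13: tick 9 -> clock=51. purged={b.com}
Op 14: insert b.com -> 10.0.0.2 (expiry=51+11=62). clock=51
Op 15: insert b.com -> 10.0.0.1 (expiry=51+18=69). clock=51
Op 16: tick 5 -> clock=56.
Op 17: insert b.com -> 10.0.0.3 (expiry=56+12=68). clock=56
Op 18: insert a.com -> 10.0.0.3 (expiry=56+19=75). clock=56
Op 19: tick 9 -> clock=65.
Op 20: tick 10 -> clock=75. purged={a.com,b.com}
Op 21: tick 3 -> clock=78.
Op 22: insert b.com -> 10.0.0.2 (expiry=78+14=92). clock=78
Op 23: tick 1 -> clock=79.
Op 24: insert b.com -> 10.0.0.2 (expiry=79+18=97). clock=79
Op 25: tick 1 -> clock=80.
Op 26: tick 7 -> clock=87.
Op 27: tick 4 -> clock=91.
Op 28: insert b.com -> 10.0.0.1 (expiry=91+12=103). clock=91
Op 29: insert a.com -> 10.0.0.3 (expiry=91+17=108). clock=91
lookup b.com: present, ip=10.0.0.1 expiry=103 > clock=91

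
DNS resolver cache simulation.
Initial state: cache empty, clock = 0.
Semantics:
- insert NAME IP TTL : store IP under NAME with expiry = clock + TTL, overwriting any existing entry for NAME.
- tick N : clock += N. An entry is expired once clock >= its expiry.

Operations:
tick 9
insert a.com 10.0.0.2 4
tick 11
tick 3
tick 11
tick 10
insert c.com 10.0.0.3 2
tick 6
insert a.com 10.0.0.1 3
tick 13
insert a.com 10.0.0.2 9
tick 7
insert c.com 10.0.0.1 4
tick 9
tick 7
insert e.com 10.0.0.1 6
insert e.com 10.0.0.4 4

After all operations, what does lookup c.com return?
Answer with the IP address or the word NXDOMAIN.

Op 1: tick 9 -> clock=9.
Op 2: insert a.com -> 10.0.0.2 (expiry=9+4=13). clock=9
Op 3: tick 11 -> clock=20. purged={a.com}
Op 4: tick 3 -> clock=23.
Op 5: tick 11 -> clock=34.
Op 6: tick 10 -> clock=44.
Op 7: insert c.com -> 10.0.0.3 (expiry=44+2=46). clock=44
Op 8: tick 6 -> clock=50. purged={c.com}
Op 9: insert a.com -> 10.0.0.1 (expiry=50+3=53). clock=50
Op 10: tick 13 -> clock=63. purged={a.com}
Op 11: insert a.com -> 10.0.0.2 (expiry=63+9=72). clock=63
Op 12: tick 7 -> clock=70.
Op 13: insert c.com -> 10.0.0.1 (expiry=70+4=74). clock=70
Op 14: tick 9 -> clock=79. purged={a.com,c.com}
Op 15: tick 7 -> clock=86.
Op 16: insert e.com -> 10.0.0.1 (expiry=86+6=92). clock=86
Op 17: insert e.com -> 10.0.0.4 (expiry=86+4=90). clock=86
lookup c.com: not in cache (expired or never inserted)

Answer: NXDOMAIN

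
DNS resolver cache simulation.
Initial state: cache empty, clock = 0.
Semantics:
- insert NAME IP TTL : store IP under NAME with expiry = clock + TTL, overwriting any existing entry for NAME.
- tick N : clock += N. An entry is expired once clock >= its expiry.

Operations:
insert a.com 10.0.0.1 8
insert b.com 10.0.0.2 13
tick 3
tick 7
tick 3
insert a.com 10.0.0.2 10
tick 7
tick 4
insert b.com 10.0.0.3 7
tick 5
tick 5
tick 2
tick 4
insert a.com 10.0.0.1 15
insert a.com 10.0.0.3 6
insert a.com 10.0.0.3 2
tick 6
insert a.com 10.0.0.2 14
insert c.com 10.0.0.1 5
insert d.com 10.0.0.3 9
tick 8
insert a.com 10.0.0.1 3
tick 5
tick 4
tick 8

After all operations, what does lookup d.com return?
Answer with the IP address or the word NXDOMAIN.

Op 1: insert a.com -> 10.0.0.1 (expiry=0+8=8). clock=0
Op 2: insert b.com -> 10.0.0.2 (expiry=0+13=13). clock=0
Op 3: tick 3 -> clock=3.
Op 4: tick 7 -> clock=10. purged={a.com}
Op 5: tick 3 -> clock=13. purged={b.com}
Op 6: insert a.com -> 10.0.0.2 (expiry=13+10=23). clock=13
Op 7: tick 7 -> clock=20.
Op 8: tick 4 -> clock=24. purged={a.com}
Op 9: insert b.com -> 10.0.0.3 (expiry=24+7=31). clock=24
Op 10: tick 5 -> clock=29.
Op 11: tick 5 -> clock=34. purged={b.com}
Op 12: tick 2 -> clock=36.
Op 13: tick 4 -> clock=40.
Op 14: insert a.com -> 10.0.0.1 (expiry=40+15=55). clock=40
Op 15: insert a.com -> 10.0.0.3 (expiry=40+6=46). clock=40
Op 16: insert a.com -> 10.0.0.3 (expiry=40+2=42). clock=40
Op 17: tick 6 -> clock=46. purged={a.com}
Op 18: insert a.com -> 10.0.0.2 (expiry=46+14=60). clock=46
Op 19: insert c.com -> 10.0.0.1 (expiry=46+5=51). clock=46
Op 20: insert d.com -> 10.0.0.3 (expiry=46+9=55). clock=46
Op 21: tick 8 -> clock=54. purged={c.com}
Op 22: insert a.com -> 10.0.0.1 (expiry=54+3=57). clock=54
Op 23: tick 5 -> clock=59. purged={a.com,d.com}
Op 24: tick 4 -> clock=63.
Op 25: tick 8 -> clock=71.
lookup d.com: not in cache (expired or never inserted)

Answer: NXDOMAIN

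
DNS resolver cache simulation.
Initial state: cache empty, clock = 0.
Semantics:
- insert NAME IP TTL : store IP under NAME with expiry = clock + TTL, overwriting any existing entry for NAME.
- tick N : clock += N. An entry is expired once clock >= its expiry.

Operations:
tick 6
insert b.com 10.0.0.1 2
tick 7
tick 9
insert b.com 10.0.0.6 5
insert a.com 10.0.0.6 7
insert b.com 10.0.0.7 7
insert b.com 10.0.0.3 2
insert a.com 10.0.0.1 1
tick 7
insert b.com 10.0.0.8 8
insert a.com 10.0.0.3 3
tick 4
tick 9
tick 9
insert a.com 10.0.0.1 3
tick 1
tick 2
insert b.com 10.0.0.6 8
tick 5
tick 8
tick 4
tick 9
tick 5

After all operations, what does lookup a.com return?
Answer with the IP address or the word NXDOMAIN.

Answer: NXDOMAIN

Derivation:
Op 1: tick 6 -> clock=6.
Op 2: insert b.com -> 10.0.0.1 (expiry=6+2=8). clock=6
Op 3: tick 7 -> clock=13. purged={b.com}
Op 4: tick 9 -> clock=22.
Op 5: insert b.com -> 10.0.0.6 (expiry=22+5=27). clock=22
Op 6: insert a.com -> 10.0.0.6 (expiry=22+7=29). clock=22
Op 7: insert b.com -> 10.0.0.7 (expiry=22+7=29). clock=22
Op 8: insert b.com -> 10.0.0.3 (expiry=22+2=24). clock=22
Op 9: insert a.com -> 10.0.0.1 (expiry=22+1=23). clock=22
Op 10: tick 7 -> clock=29. purged={a.com,b.com}
Op 11: insert b.com -> 10.0.0.8 (expiry=29+8=37). clock=29
Op 12: insert a.com -> 10.0.0.3 (expiry=29+3=32). clock=29
Op 13: tick 4 -> clock=33. purged={a.com}
Op 14: tick 9 -> clock=42. purged={b.com}
Op 15: tick 9 -> clock=51.
Op 16: insert a.com -> 10.0.0.1 (expiry=51+3=54). clock=51
Op 17: tick 1 -> clock=52.
Op 18: tick 2 -> clock=54. purged={a.com}
Op 19: insert b.com -> 10.0.0.6 (expiry=54+8=62). clock=54
Op 20: tick 5 -> clock=59.
Op 21: tick 8 -> clock=67. purged={b.com}
Op 22: tick 4 -> clock=71.
Op 23: tick 9 -> clock=80.
Op 24: tick 5 -> clock=85.
lookup a.com: not in cache (expired or never inserted)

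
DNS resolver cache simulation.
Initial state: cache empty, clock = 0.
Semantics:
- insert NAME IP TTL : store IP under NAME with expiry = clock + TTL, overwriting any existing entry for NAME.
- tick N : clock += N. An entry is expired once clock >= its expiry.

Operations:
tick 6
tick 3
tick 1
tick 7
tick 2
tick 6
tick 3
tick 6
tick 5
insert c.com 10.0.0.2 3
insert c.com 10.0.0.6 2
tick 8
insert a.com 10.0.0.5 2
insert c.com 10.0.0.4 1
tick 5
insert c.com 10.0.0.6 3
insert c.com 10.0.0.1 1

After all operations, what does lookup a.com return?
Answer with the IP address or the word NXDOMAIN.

Op 1: tick 6 -> clock=6.
Op 2: tick 3 -> clock=9.
Op 3: tick 1 -> clock=10.
Op 4: tick 7 -> clock=17.
Op 5: tick 2 -> clock=19.
Op 6: tick 6 -> clock=25.
Op 7: tick 3 -> clock=28.
Op 8: tick 6 -> clock=34.
Op 9: tick 5 -> clock=39.
Op 10: insert c.com -> 10.0.0.2 (expiry=39+3=42). clock=39
Op 11: insert c.com -> 10.0.0.6 (expiry=39+2=41). clock=39
Op 12: tick 8 -> clock=47. purged={c.com}
Op 13: insert a.com -> 10.0.0.5 (expiry=47+2=49). clock=47
Op 14: insert c.com -> 10.0.0.4 (expiry=47+1=48). clock=47
Op 15: tick 5 -> clock=52. purged={a.com,c.com}
Op 16: insert c.com -> 10.0.0.6 (expiry=52+3=55). clock=52
Op 17: insert c.com -> 10.0.0.1 (expiry=52+1=53). clock=52
lookup a.com: not in cache (expired or never inserted)

Answer: NXDOMAIN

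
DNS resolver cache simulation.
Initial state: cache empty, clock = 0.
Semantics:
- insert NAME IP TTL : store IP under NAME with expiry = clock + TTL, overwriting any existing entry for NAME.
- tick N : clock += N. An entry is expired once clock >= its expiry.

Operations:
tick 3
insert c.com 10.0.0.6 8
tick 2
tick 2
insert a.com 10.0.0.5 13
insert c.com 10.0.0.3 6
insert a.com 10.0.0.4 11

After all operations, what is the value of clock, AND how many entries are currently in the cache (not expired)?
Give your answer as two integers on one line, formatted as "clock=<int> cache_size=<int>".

Answer: clock=7 cache_size=2

Derivation:
Op 1: tick 3 -> clock=3.
Op 2: insert c.com -> 10.0.0.6 (expiry=3+8=11). clock=3
Op 3: tick 2 -> clock=5.
Op 4: tick 2 -> clock=7.
Op 5: insert a.com -> 10.0.0.5 (expiry=7+13=20). clock=7
Op 6: insert c.com -> 10.0.0.3 (expiry=7+6=13). clock=7
Op 7: insert a.com -> 10.0.0.4 (expiry=7+11=18). clock=7
Final clock = 7
Final cache (unexpired): {a.com,c.com} -> size=2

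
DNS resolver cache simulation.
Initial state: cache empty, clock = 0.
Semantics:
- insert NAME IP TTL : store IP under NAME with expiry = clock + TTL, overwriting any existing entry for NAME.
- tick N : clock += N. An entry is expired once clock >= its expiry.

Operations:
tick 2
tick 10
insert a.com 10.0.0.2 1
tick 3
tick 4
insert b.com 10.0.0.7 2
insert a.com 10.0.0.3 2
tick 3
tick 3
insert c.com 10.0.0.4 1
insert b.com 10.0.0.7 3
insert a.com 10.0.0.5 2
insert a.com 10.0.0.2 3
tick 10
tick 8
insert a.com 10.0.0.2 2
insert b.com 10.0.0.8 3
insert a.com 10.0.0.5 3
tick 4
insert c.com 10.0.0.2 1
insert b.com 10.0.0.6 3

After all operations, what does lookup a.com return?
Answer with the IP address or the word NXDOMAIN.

Answer: NXDOMAIN

Derivation:
Op 1: tick 2 -> clock=2.
Op 2: tick 10 -> clock=12.
Op 3: insert a.com -> 10.0.0.2 (expiry=12+1=13). clock=12
Op 4: tick 3 -> clock=15. purged={a.com}
Op 5: tick 4 -> clock=19.
Op 6: insert b.com -> 10.0.0.7 (expiry=19+2=21). clock=19
Op 7: insert a.com -> 10.0.0.3 (expiry=19+2=21). clock=19
Op 8: tick 3 -> clock=22. purged={a.com,b.com}
Op 9: tick 3 -> clock=25.
Op 10: insert c.com -> 10.0.0.4 (expiry=25+1=26). clock=25
Op 11: insert b.com -> 10.0.0.7 (expiry=25+3=28). clock=25
Op 12: insert a.com -> 10.0.0.5 (expiry=25+2=27). clock=25
Op 13: insert a.com -> 10.0.0.2 (expiry=25+3=28). clock=25
Op 14: tick 10 -> clock=35. purged={a.com,b.com,c.com}
Op 15: tick 8 -> clock=43.
Op 16: insert a.com -> 10.0.0.2 (expiry=43+2=45). clock=43
Op 17: insert b.com -> 10.0.0.8 (expiry=43+3=46). clock=43
Op 18: insert a.com -> 10.0.0.5 (expiry=43+3=46). clock=43
Op 19: tick 4 -> clock=47. purged={a.com,b.com}
Op 20: insert c.com -> 10.0.0.2 (expiry=47+1=48). clock=47
Op 21: insert b.com -> 10.0.0.6 (expiry=47+3=50). clock=47
lookup a.com: not in cache (expired or never inserted)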